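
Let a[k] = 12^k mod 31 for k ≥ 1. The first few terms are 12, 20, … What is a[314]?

We have a[1] = 12,  a[2] = 20,  a[3] = 23,  a[4] = 28,  a[5] = 26,  a[6] = 2,  a[7] = 24,  a[8] = 9,  a[9] = 15,  a[10] = 25,  a[11] = 21,  a[12] = 4,  a[13] = 17,  a[14] = 18,  a[15] = 30,  a[16] = 19,  a[17] = 11,  a[18] = 8,  a[19] = 3,  a[20] = 5,  a[21] = 29,  a[22] = 7,  a[23] = 22,  a[24] = 16,  a[25] = 6,  a[26] = 10,  a[27] = 27,  a[28] = 14,  a[29] = 13,  a[30] = 1,  a[31] = 12.
Since a[31] = a[1] = 12, the sequence is periodic with period 30.
So a[314] = a[1 + ((314-1) mod 30)] = a[14] = 18.

18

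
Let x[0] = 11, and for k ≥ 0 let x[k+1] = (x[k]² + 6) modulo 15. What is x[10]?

x[0] = 11,  x[1] = 7,  x[2] = 10,  x[3] = 1,  x[4] = 7.
Since x[4] = x[1] = 7, the sequence is eventually periodic: after a pre-period of length 1 it cycles with period 3.
For k ≥ 1, x[k] depends only on (k - 1) mod 3. (10 - 1) mod 3 = 0, so x[10] = x[1] = 7.

7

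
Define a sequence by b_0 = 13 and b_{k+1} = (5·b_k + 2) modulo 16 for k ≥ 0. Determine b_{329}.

b_0 = 13; b_1 = 3; b_2 = 1; b_3 = 7; b_4 = 5; b_5 = 11; b_6 = 9; b_7 = 15; b_8 = 13.
Since b_8 = b_0 = 13, the sequence is periodic with period 8.
(329 - 0) mod 8 = 1, so b_{329} = b_1 = 3.

3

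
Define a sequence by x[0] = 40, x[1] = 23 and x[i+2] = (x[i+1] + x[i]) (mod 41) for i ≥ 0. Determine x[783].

Listing terms: x[0] = 40; x[1] = 23; x[2] = 22; x[3] = 4; x[4] = 26; x[5] = 30; x[6] = 15; x[7] = 4; x[8] = 19; x[9] = 23; x[10] = 1; x[11] = 24; x[12] = 25; x[13] = 8; x[14] = 33; x[15] = 0; x[16] = 33; x[17] = 33; x[18] = 25; x[19] = 17; x[20] = 1; x[21] = 18; x[22] = 19; x[23] = 37; x[24] = 15; x[25] = 11; x[26] = 26; x[27] = 37; x[28] = 22; x[29] = 18; x[30] = 40; x[31] = 17; x[32] = 16; x[33] = 33; x[34] = 8; x[35] = 0; x[36] = 8; x[37] = 8; x[38] = 16; x[39] = 24; x[40] = 40; x[41] = 23.
Since (x[40], x[41]) = (x[0], x[1]) = (40, 23) (two consecutive terms determine the rest), the sequence is periodic with period 40.
(783 - 0) mod 40 = 23, so x[783] = x[23] = 37.

37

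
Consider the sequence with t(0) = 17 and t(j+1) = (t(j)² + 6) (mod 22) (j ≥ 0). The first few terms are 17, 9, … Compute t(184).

t(0) = 17,  t(1) = 9,  t(2) = 21,  t(3) = 7,  t(4) = 11,  t(5) = 17.
The sequence repeats with period 5.
So t(184) = t(0 + ((184-0) mod 5)) = t(4) = 11.

11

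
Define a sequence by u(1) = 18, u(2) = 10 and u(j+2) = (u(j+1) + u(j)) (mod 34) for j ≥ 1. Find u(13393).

Computing terms: u(1) = 18,  u(2) = 10,  u(3) = 28,  u(4) = 4,  u(5) = 32,  u(6) = 2,  u(7) = 0,  u(8) = 2,  u(9) = 2,  u(10) = 4,  u(11) = 6,  u(12) = 10,  u(13) = 16,  u(14) = 26,  u(15) = 8,  u(16) = 0,  u(17) = 8,  u(18) = 8,  u(19) = 16,  u(20) = 24,  u(21) = 6,  u(22) = 30,  u(23) = 2,  u(24) = 32,  u(25) = 0,  u(26) = 32,  u(27) = 32,  u(28) = 30,  u(29) = 28,  u(30) = 24,  u(31) = 18,  u(32) = 8,  u(33) = 26,  u(34) = 0,  u(35) = 26,  u(36) = 26,  u(37) = 18,  u(38) = 10.
The sequence repeats with period 36.
So u(13393) = u(1 + ((13393-1) mod 36)) = u(1) = 18.

18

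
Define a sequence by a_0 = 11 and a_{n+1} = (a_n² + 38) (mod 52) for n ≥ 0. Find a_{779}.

Listing terms: a_0 = 11,  a_1 = 3,  a_2 = 47,  a_3 = 11.
The sequence repeats with period 3.
(779 - 0) mod 3 = 2, so a_{779} = a_2 = 47.

47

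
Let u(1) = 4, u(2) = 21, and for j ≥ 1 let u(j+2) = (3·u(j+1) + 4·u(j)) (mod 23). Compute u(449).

Listing terms: u(1) = 4,  u(2) = 21,  u(3) = 10,  u(4) = 22,  u(5) = 14,  u(6) = 15,  u(7) = 9,  u(8) = 18,  u(9) = 21,  u(10) = 20,  u(11) = 6,  u(12) = 6,  u(13) = 19,  u(14) = 12,  u(15) = 20,  u(16) = 16,  u(17) = 13,  u(18) = 11,  u(19) = 16,  u(20) = 0,  u(21) = 18,  u(22) = 8,  u(23) = 4,  u(24) = 21.
Since (u(23), u(24)) = (u(1), u(2)) = (4, 21) (two consecutive terms determine the rest), the sequence is periodic with period 22.
(449 - 1) mod 22 = 8, so u(449) = u(9) = 21.

21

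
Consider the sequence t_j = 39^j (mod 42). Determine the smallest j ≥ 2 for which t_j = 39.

We have t_1 = 39,  t_2 = 9,  t_3 = 15,  t_4 = 39.
The sequence repeats with period 3.
The value 39 next appears (with j ≥ 2) at t_4.

4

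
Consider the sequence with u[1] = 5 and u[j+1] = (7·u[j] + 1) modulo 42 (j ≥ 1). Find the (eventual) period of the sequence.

6

We have u[1] = 5, u[2] = 36, u[3] = 1, u[4] = 8, u[5] = 15, u[6] = 22, u[7] = 29, u[8] = 36.
Since u[8] = u[2] = 36, the sequence is eventually periodic: after a pre-period of length 1 it cycles with period 6.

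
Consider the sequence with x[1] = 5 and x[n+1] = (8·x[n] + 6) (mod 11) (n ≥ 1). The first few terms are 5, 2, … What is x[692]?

2

x[1] = 5, x[2] = 2, x[3] = 0, x[4] = 6, x[5] = 10, x[6] = 9, x[7] = 1, x[8] = 3, x[9] = 8, x[10] = 4, x[11] = 5.
The sequence repeats with period 10.
(692 - 1) mod 10 = 1, so x[692] = x[2] = 2.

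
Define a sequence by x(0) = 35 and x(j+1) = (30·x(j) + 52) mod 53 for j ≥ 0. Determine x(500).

Listing terms: x(0) = 35,  x(1) = 42,  x(2) = 40,  x(3) = 33,  x(4) = 35.
Since x(4) = x(0) = 35, the sequence is periodic with period 4.
(500 - 0) mod 4 = 0, so x(500) = x(0) = 35.

35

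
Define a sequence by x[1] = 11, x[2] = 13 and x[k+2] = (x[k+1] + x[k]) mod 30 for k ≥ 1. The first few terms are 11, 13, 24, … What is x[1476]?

22

Computing terms: x[1] = 11, x[2] = 13, x[3] = 24, x[4] = 7, x[5] = 1, x[6] = 8, x[7] = 9, x[8] = 17, x[9] = 26, x[10] = 13, x[11] = 9, x[12] = 22, x[13] = 1, x[14] = 23, x[15] = 24, x[16] = 17, x[17] = 11, x[18] = 28, x[19] = 9, x[20] = 7, x[21] = 16, x[22] = 23, x[23] = 9, x[24] = 2, x[25] = 11, x[26] = 13.
Since (x[25], x[26]) = (x[1], x[2]) = (11, 13) (two consecutive terms determine the rest), the sequence is periodic with period 24.
(1476 - 1) mod 24 = 11, so x[1476] = x[12] = 22.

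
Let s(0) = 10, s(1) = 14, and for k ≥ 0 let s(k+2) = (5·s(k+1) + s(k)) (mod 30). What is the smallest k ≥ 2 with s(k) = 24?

3

Listing terms: s(0) = 10,  s(1) = 14,  s(2) = 20,  s(3) = 24,  s(4) = 20,  s(5) = 4,  s(6) = 10,  s(7) = 24,  s(8) = 10,  s(9) = 14.
The sequence repeats with period 8.
The value 24 first appears (with k ≥ 2) at s(3).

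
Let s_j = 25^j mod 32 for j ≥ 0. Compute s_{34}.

We have s_0 = 1, s_1 = 25, s_2 = 17, s_3 = 9, s_4 = 1.
The sequence repeats with period 4.
So s_{34} = s_{0 + ((34-0) mod 4)} = s_2 = 17.

17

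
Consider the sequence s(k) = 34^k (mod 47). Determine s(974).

We have s(1) = 34; s(2) = 28; s(3) = 12; s(4) = 32; s(5) = 7; s(6) = 3; s(7) = 8; s(8) = 37; s(9) = 36; s(10) = 2; s(11) = 21; s(12) = 9; s(13) = 24; s(14) = 17; s(15) = 14; s(16) = 6; s(17) = 16; s(18) = 27; s(19) = 25; s(20) = 4; s(21) = 42; s(22) = 18; s(23) = 1; s(24) = 34.
Since s(24) = s(1) = 34, the sequence is periodic with period 23.
So s(974) = s(1 + ((974-1) mod 23)) = s(8) = 37.

37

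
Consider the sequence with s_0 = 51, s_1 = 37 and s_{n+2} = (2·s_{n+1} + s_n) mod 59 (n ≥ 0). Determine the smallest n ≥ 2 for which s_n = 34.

Listing terms: s_0 = 51,  s_1 = 37,  s_2 = 7,  s_3 = 51,  s_4 = 50,  s_5 = 33,  s_6 = 57,  s_7 = 29,  s_8 = 56,  s_9 = 23,  s_{10} = 43,  s_{11} = 50,  s_{12} = 25,  s_{13} = 41,  s_{14} = 48,  s_{15} = 19,  s_{16} = 27,  s_{17} = 14,  s_{18} = 55,  s_{19} = 6,  s_{20} = 8,  s_{21} = 22,  s_{22} = 52,  s_{23} = 8,  s_{24} = 9,  s_{25} = 26,  s_{26} = 2,  s_{27} = 30,  s_{28} = 3,  s_{29} = 36,  s_{30} = 16,  s_{31} = 9,  s_{32} = 34,  s_{33} = 18,  s_{34} = 11,  s_{35} = 40,  s_{36} = 32,  s_{37} = 45,  s_{38} = 4,  s_{39} = 53,  s_{40} = 51,  s_{41} = 37.
The sequence repeats with period 40.
The value 34 first appears (with n ≥ 2) at s_{32}.

32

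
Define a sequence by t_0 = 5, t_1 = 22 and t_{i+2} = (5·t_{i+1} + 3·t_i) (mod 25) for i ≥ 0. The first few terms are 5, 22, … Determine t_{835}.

11

Computing terms: t_0 = 5, t_1 = 22, t_2 = 0, t_3 = 16, t_4 = 5, t_5 = 23, t_6 = 5, t_7 = 19, t_8 = 10, t_9 = 7, t_{10} = 15, t_{11} = 21, t_{12} = 0, t_{13} = 13, t_{14} = 15, t_{15} = 14, t_{16} = 15, t_{17} = 17, t_{18} = 5, t_{19} = 1, t_{20} = 20, t_{21} = 3, t_{22} = 0, t_{23} = 9, t_{24} = 20, t_{25} = 2, t_{26} = 20, t_{27} = 6, t_{28} = 15, t_{29} = 18, t_{30} = 10, t_{31} = 4, t_{32} = 0, t_{33} = 12, t_{34} = 10, t_{35} = 11, t_{36} = 10, t_{37} = 8, t_{38} = 20, t_{39} = 24, t_{40} = 5, t_{41} = 22.
The sequence repeats with period 40.
(835 - 0) mod 40 = 35, so t_{835} = t_{35} = 11.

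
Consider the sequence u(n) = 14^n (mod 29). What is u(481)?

Computing terms: u(0) = 1; u(1) = 14; u(2) = 22; u(3) = 18; u(4) = 20; u(5) = 19; u(6) = 5; u(7) = 12; u(8) = 23; u(9) = 3; u(10) = 13; u(11) = 8; u(12) = 25; u(13) = 2; u(14) = 28; u(15) = 15; u(16) = 7; u(17) = 11; u(18) = 9; u(19) = 10; u(20) = 24; u(21) = 17; u(22) = 6; u(23) = 26; u(24) = 16; u(25) = 21; u(26) = 4; u(27) = 27; u(28) = 1.
Since u(28) = u(0) = 1, the sequence is periodic with period 28.
So u(481) = u(0 + ((481-0) mod 28)) = u(5) = 19.

19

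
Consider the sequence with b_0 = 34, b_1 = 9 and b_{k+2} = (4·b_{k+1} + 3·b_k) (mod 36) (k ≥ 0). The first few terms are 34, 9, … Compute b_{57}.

21

Computing terms: b_0 = 34; b_1 = 9; b_2 = 30; b_3 = 3; b_4 = 30; b_5 = 21; b_6 = 30; b_7 = 3.
Since (b_6, b_7) = (b_2, b_3) = (30, 3) (two consecutive terms determine the rest), the sequence is eventually periodic: after a pre-period of length 2 it cycles with period 4.
For k ≥ 2, b_k depends only on (k - 2) mod 4. (57 - 2) mod 4 = 3, so b_{57} = b_5 = 21.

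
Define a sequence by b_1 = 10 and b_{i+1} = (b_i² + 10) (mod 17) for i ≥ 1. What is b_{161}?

1

b_1 = 10; b_2 = 8; b_3 = 6; b_4 = 12; b_5 = 1; b_6 = 11; b_7 = 12.
Since b_7 = b_4 = 12, the sequence is eventually periodic: after a pre-period of length 3 it cycles with period 3.
For i ≥ 4, b_i depends only on (i - 4) mod 3. (161 - 4) mod 3 = 1, so b_{161} = b_5 = 1.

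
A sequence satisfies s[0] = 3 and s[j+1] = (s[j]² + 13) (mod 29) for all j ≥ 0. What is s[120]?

22

Listing terms: s[0] = 3; s[1] = 22; s[2] = 4; s[3] = 0; s[4] = 13; s[5] = 8; s[6] = 19; s[7] = 26; s[8] = 22.
Since s[8] = s[1] = 22, the sequence is eventually periodic: after a pre-period of length 1 it cycles with period 7.
For j ≥ 1, s[j] depends only on (j - 1) mod 7. (120 - 1) mod 7 = 0, so s[120] = s[1] = 22.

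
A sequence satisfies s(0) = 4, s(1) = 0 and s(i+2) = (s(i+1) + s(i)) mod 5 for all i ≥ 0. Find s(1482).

We have s(0) = 4; s(1) = 0; s(2) = 4; s(3) = 4; s(4) = 3; s(5) = 2; s(6) = 0; s(7) = 2; s(8) = 2; s(9) = 4; s(10) = 1; s(11) = 0; s(12) = 1; s(13) = 1; s(14) = 2; s(15) = 3; s(16) = 0; s(17) = 3; s(18) = 3; s(19) = 1; s(20) = 4; s(21) = 0.
Since (s(20), s(21)) = (s(0), s(1)) = (4, 0) (two consecutive terms determine the rest), the sequence is periodic with period 20.
So s(1482) = s(0 + ((1482-0) mod 20)) = s(2) = 4.

4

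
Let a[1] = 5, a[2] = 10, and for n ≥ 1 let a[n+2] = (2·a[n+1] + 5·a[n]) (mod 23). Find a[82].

Listing terms: a[1] = 5,  a[2] = 10,  a[3] = 22,  a[4] = 2,  a[5] = 22,  a[6] = 8,  a[7] = 11,  a[8] = 16,  a[9] = 18,  a[10] = 1,  a[11] = 0,  a[12] = 5,  a[13] = 10.
The sequence repeats with period 11.
(82 - 1) mod 11 = 4, so a[82] = a[5] = 22.

22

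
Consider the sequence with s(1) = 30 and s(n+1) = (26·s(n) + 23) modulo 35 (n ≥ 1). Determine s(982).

s(1) = 30; s(2) = 33; s(3) = 6; s(4) = 4; s(5) = 22; s(6) = 0; s(7) = 23; s(8) = 26; s(9) = 34; s(10) = 32; s(11) = 15; s(12) = 28; s(13) = 16; s(14) = 19; s(15) = 27; s(16) = 25; s(17) = 8; s(18) = 21; s(19) = 9; s(20) = 12; s(21) = 20; s(22) = 18; s(23) = 1; s(24) = 14; s(25) = 2; s(26) = 5; s(27) = 13; s(28) = 11; s(29) = 29; s(30) = 7; s(31) = 30.
The sequence repeats with period 30.
(982 - 1) mod 30 = 21, so s(982) = s(22) = 18.

18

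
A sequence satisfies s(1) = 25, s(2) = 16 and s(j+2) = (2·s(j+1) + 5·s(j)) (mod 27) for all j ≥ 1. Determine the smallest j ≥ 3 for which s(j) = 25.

8

We have s(1) = 25,  s(2) = 16,  s(3) = 22,  s(4) = 16,  s(5) = 7,  s(6) = 13,  s(7) = 7,  s(8) = 25,  s(9) = 4,  s(10) = 25,  s(11) = 16.
Since (s(10), s(11)) = (s(1), s(2)) = (25, 16) (two consecutive terms determine the rest), the sequence is periodic with period 9.
The value 25 first appears (with j ≥ 3) at s(8).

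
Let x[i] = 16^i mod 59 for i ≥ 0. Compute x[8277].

45

x[0] = 1,  x[1] = 16,  x[2] = 20,  x[3] = 25,  x[4] = 46,  x[5] = 28,  x[6] = 35,  x[7] = 29,  x[8] = 51,  x[9] = 49,  x[10] = 17,  x[11] = 36,  x[12] = 45,  x[13] = 12,  x[14] = 15,  x[15] = 4,  x[16] = 5,  x[17] = 21,  x[18] = 41,  x[19] = 7,  x[20] = 53,  x[21] = 22,  x[22] = 57,  x[23] = 27,  x[24] = 19,  x[25] = 9,  x[26] = 26,  x[27] = 3,  x[28] = 48,  x[29] = 1.
The sequence repeats with period 29.
(8277 - 0) mod 29 = 12, so x[8277] = x[12] = 45.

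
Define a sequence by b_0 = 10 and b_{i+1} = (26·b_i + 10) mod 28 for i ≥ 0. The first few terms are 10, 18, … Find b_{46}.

We have b_0 = 10; b_1 = 18; b_2 = 2; b_3 = 6; b_4 = 26; b_5 = 14; b_6 = 10.
The sequence repeats with period 6.
So b_{46} = b_{0 + ((46-0) mod 6)} = b_4 = 26.

26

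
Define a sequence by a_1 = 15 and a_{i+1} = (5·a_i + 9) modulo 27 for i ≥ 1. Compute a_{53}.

6

a_1 = 15, a_2 = 3, a_3 = 24, a_4 = 21, a_5 = 6, a_6 = 12, a_7 = 15.
Since a_7 = a_1 = 15, the sequence is periodic with period 6.
So a_{53} = a_{1 + ((53-1) mod 6)} = a_5 = 6.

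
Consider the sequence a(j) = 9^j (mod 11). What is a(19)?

Computing terms: a(1) = 9, a(2) = 4, a(3) = 3, a(4) = 5, a(5) = 1, a(6) = 9.
The sequence repeats with period 5.
(19 - 1) mod 5 = 3, so a(19) = a(4) = 5.

5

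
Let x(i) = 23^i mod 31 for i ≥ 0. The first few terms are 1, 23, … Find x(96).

x(0) = 1,  x(1) = 23,  x(2) = 2,  x(3) = 15,  x(4) = 4,  x(5) = 30,  x(6) = 8,  x(7) = 29,  x(8) = 16,  x(9) = 27,  x(10) = 1.
Since x(10) = x(0) = 1, the sequence is periodic with period 10.
So x(96) = x(0 + ((96-0) mod 10)) = x(6) = 8.

8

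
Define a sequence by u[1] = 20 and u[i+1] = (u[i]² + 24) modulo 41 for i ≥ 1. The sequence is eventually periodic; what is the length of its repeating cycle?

11

Listing terms: u[1] = 20; u[2] = 14; u[3] = 15; u[4] = 3; u[5] = 33; u[6] = 6; u[7] = 19; u[8] = 16; u[9] = 34; u[10] = 32; u[11] = 23; u[12] = 20.
The sequence repeats with period 11.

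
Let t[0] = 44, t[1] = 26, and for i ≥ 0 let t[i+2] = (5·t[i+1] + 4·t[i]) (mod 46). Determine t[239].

4

Listing terms: t[0] = 44,  t[1] = 26,  t[2] = 30,  t[3] = 24,  t[4] = 10,  t[5] = 8,  t[6] = 34,  t[7] = 18,  t[8] = 42,  t[9] = 6,  t[10] = 14,  t[11] = 2,  t[12] = 20,  t[13] = 16,  t[14] = 22,  t[15] = 36,  t[16] = 38,  t[17] = 12,  t[18] = 28,  t[19] = 4,  t[20] = 40,  t[21] = 32,  t[22] = 44,  t[23] = 26.
Since (t[22], t[23]) = (t[0], t[1]) = (44, 26) (two consecutive terms determine the rest), the sequence is periodic with period 22.
(239 - 0) mod 22 = 19, so t[239] = t[19] = 4.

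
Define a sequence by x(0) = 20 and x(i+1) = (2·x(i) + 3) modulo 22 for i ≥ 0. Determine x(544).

13

We have x(0) = 20; x(1) = 21; x(2) = 1; x(3) = 5; x(4) = 13; x(5) = 7; x(6) = 17; x(7) = 15; x(8) = 11; x(9) = 3; x(10) = 9; x(11) = 21.
Since x(11) = x(1) = 21, the sequence is eventually periodic: after a pre-period of length 1 it cycles with period 10.
For i ≥ 1, x(i) depends only on (i - 1) mod 10. (544 - 1) mod 10 = 3, so x(544) = x(4) = 13.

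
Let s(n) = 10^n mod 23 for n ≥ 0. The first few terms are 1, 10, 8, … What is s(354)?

8

We have s(0) = 1, s(1) = 10, s(2) = 8, s(3) = 11, s(4) = 18, s(5) = 19, s(6) = 6, s(7) = 14, s(8) = 2, s(9) = 20, s(10) = 16, s(11) = 22, s(12) = 13, s(13) = 15, s(14) = 12, s(15) = 5, s(16) = 4, s(17) = 17, s(18) = 9, s(19) = 21, s(20) = 3, s(21) = 7, s(22) = 1.
The sequence repeats with period 22.
So s(354) = s(0 + ((354-0) mod 22)) = s(2) = 8.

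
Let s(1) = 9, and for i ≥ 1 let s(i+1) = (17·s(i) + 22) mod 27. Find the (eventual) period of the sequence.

6

We have s(1) = 9, s(2) = 13, s(3) = 0, s(4) = 22, s(5) = 18, s(6) = 4, s(7) = 9.
The sequence repeats with period 6.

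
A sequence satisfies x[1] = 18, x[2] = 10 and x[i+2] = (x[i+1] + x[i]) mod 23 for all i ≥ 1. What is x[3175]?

9

We have x[1] = 18; x[2] = 10; x[3] = 5; x[4] = 15; x[5] = 20; x[6] = 12; x[7] = 9; x[8] = 21; x[9] = 7; x[10] = 5; x[11] = 12; x[12] = 17; x[13] = 6; x[14] = 0; x[15] = 6; x[16] = 6; x[17] = 12; x[18] = 18; x[19] = 7; x[20] = 2; x[21] = 9; x[22] = 11; x[23] = 20; x[24] = 8; x[25] = 5; x[26] = 13; x[27] = 18; x[28] = 8; x[29] = 3; x[30] = 11; x[31] = 14; x[32] = 2; x[33] = 16; x[34] = 18; x[35] = 11; x[36] = 6; x[37] = 17; x[38] = 0; x[39] = 17; x[40] = 17; x[41] = 11; x[42] = 5; x[43] = 16; x[44] = 21; x[45] = 14; x[46] = 12; x[47] = 3; x[48] = 15; x[49] = 18; x[50] = 10.
The sequence repeats with period 48.
(3175 - 1) mod 48 = 6, so x[3175] = x[7] = 9.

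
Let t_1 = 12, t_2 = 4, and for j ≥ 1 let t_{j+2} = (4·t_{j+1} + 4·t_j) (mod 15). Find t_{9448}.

7

Computing terms: t_1 = 12, t_2 = 4, t_3 = 4, t_4 = 2, t_5 = 9, t_6 = 14, t_7 = 2, t_8 = 4, t_9 = 9, t_{10} = 7, t_{11} = 4, t_{12} = 14, t_{13} = 12, t_{14} = 14, t_{15} = 14, t_{16} = 7, t_{17} = 9, t_{18} = 4, t_{19} = 7, t_{20} = 14, t_{21} = 9, t_{22} = 2, t_{23} = 14, t_{24} = 4, t_{25} = 12, t_{26} = 4.
Since (t_{25}, t_{26}) = (t_1, t_2) = (12, 4) (two consecutive terms determine the rest), the sequence is periodic with period 24.
(9448 - 1) mod 24 = 15, so t_{9448} = t_{16} = 7.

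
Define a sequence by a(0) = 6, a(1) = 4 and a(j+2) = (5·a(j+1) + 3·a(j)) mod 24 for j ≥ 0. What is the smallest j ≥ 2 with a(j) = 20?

Listing terms: a(0) = 6,  a(1) = 4,  a(2) = 14,  a(3) = 10,  a(4) = 20,  a(5) = 10,  a(6) = 14,  a(7) = 4,  a(8) = 14.
Since (a(7), a(8)) = (a(1), a(2)) = (4, 14) (two consecutive terms determine the rest), the sequence is eventually periodic: after a pre-period of length 1 it cycles with period 6.
The value 20 first appears (with j ≥ 2) at a(4).

4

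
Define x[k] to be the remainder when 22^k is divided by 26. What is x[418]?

Computing terms: x[1] = 22, x[2] = 16, x[3] = 14, x[4] = 22.
The sequence repeats with period 3.
So x[418] = x[1 + ((418-1) mod 3)] = x[1] = 22.

22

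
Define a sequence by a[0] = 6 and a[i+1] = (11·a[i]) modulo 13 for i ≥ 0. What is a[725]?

a[0] = 6; a[1] = 1; a[2] = 11; a[3] = 4; a[4] = 5; a[5] = 3; a[6] = 7; a[7] = 12; a[8] = 2; a[9] = 9; a[10] = 8; a[11] = 10; a[12] = 6.
The sequence repeats with period 12.
So a[725] = a[0 + ((725-0) mod 12)] = a[5] = 3.

3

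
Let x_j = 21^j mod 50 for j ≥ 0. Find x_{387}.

Computing terms: x_0 = 1,  x_1 = 21,  x_2 = 41,  x_3 = 11,  x_4 = 31,  x_5 = 1.
The sequence repeats with period 5.
(387 - 0) mod 5 = 2, so x_{387} = x_2 = 41.

41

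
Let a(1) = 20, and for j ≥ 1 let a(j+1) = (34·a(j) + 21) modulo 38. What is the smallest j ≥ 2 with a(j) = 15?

10

Computing terms: a(1) = 20, a(2) = 17, a(3) = 29, a(4) = 19, a(5) = 21, a(6) = 13, a(7) = 7, a(8) = 31, a(9) = 11, a(10) = 15, a(11) = 37, a(12) = 25, a(13) = 35, a(14) = 33, a(15) = 3, a(16) = 9, a(17) = 23, a(18) = 5, a(19) = 1, a(20) = 17.
Since a(20) = a(2) = 17, the sequence is eventually periodic: after a pre-period of length 1 it cycles with period 18.
The value 15 first appears (with j ≥ 2) at a(10).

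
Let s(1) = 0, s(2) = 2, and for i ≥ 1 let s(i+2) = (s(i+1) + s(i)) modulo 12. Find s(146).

Computing terms: s(1) = 0; s(2) = 2; s(3) = 2; s(4) = 4; s(5) = 6; s(6) = 10; s(7) = 4; s(8) = 2; s(9) = 6; s(10) = 8; s(11) = 2; s(12) = 10; s(13) = 0; s(14) = 10; s(15) = 10; s(16) = 8; s(17) = 6; s(18) = 2; s(19) = 8; s(20) = 10; s(21) = 6; s(22) = 4; s(23) = 10; s(24) = 2; s(25) = 0; s(26) = 2.
The sequence repeats with period 24.
(146 - 1) mod 24 = 1, so s(146) = s(2) = 2.

2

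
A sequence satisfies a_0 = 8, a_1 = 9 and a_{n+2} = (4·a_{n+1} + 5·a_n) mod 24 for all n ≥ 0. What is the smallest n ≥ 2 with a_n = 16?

We have a_0 = 8; a_1 = 9; a_2 = 4; a_3 = 13; a_4 = 0; a_5 = 17; a_6 = 20; a_7 = 21; a_8 = 16; a_9 = 1; a_{10} = 12; a_{11} = 5; a_{12} = 8; a_{13} = 9.
The sequence repeats with period 12.
The value 16 first appears (with n ≥ 2) at a_8.

8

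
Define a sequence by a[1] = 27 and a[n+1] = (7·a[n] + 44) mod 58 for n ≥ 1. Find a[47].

9

a[1] = 27; a[2] = 1; a[3] = 51; a[4] = 53; a[5] = 9; a[6] = 49; a[7] = 39; a[8] = 27.
The sequence repeats with period 7.
(47 - 1) mod 7 = 4, so a[47] = a[5] = 9.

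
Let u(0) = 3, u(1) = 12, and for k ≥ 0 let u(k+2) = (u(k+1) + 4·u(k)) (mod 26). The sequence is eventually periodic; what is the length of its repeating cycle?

We have u(0) = 3, u(1) = 12, u(2) = 24, u(3) = 20, u(4) = 12, u(5) = 14, u(6) = 10, u(7) = 14, u(8) = 2, u(9) = 6, u(10) = 14, u(11) = 12, u(12) = 16, u(13) = 12, u(14) = 24.
Since (u(13), u(14)) = (u(1), u(2)) = (12, 24) (two consecutive terms determine the rest), the sequence is eventually periodic: after a pre-period of length 1 it cycles with period 12.

12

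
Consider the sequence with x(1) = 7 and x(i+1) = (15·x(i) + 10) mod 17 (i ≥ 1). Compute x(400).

10

We have x(1) = 7, x(2) = 13, x(3) = 1, x(4) = 8, x(5) = 11, x(6) = 5, x(7) = 0, x(8) = 10, x(9) = 7.
The sequence repeats with period 8.
So x(400) = x(1 + ((400-1) mod 8)) = x(8) = 10.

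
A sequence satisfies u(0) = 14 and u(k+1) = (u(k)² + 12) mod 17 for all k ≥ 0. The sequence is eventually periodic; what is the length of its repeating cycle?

3

u(0) = 14,  u(1) = 4,  u(2) = 11,  u(3) = 14.
The sequence repeats with period 3.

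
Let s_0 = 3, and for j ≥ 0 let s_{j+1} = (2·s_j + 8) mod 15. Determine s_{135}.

5

Listing terms: s_0 = 3, s_1 = 14, s_2 = 6, s_3 = 5, s_4 = 3.
Since s_4 = s_0 = 3, the sequence is periodic with period 4.
So s_{135} = s_{0 + ((135-0) mod 4)} = s_3 = 5.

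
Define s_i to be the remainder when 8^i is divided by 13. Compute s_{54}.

We have s_0 = 1,  s_1 = 8,  s_2 = 12,  s_3 = 5,  s_4 = 1.
The sequence repeats with period 4.
So s_{54} = s_{0 + ((54-0) mod 4)} = s_2 = 12.

12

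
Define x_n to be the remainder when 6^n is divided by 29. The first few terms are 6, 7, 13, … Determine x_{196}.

1

x_1 = 6; x_2 = 7; x_3 = 13; x_4 = 20; x_5 = 4; x_6 = 24; x_7 = 28; x_8 = 23; x_9 = 22; x_{10} = 16; x_{11} = 9; x_{12} = 25; x_{13} = 5; x_{14} = 1; x_{15} = 6.
Since x_{15} = x_1 = 6, the sequence is periodic with period 14.
So x_{196} = x_{1 + ((196-1) mod 14)} = x_{14} = 1.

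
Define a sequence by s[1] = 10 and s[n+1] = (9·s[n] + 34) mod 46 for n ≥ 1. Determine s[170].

Listing terms: s[1] = 10, s[2] = 32, s[3] = 0, s[4] = 34, s[5] = 18, s[6] = 12, s[7] = 4, s[8] = 24, s[9] = 20, s[10] = 30, s[11] = 28, s[12] = 10.
The sequence repeats with period 11.
So s[170] = s[1 + ((170-1) mod 11)] = s[5] = 18.

18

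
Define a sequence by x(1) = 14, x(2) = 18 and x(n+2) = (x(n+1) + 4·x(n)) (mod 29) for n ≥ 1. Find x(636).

11

Computing terms: x(1) = 14, x(2) = 18, x(3) = 16, x(4) = 1, x(5) = 7, x(6) = 11, x(7) = 10, x(8) = 25, x(9) = 7, x(10) = 20, x(11) = 19, x(12) = 12, x(13) = 1, x(14) = 20, x(15) = 24, x(16) = 17, x(17) = 26, x(18) = 7, x(19) = 24, x(20) = 23, x(21) = 3, x(22) = 8, x(23) = 20, x(24) = 23, x(25) = 16, x(26) = 21, x(27) = 27, x(28) = 24, x(29) = 16, x(30) = 25, x(31) = 2, x(32) = 15, x(33) = 23, x(34) = 25, x(35) = 1, x(36) = 14, x(37) = 18.
The sequence repeats with period 35.
So x(636) = x(1 + ((636-1) mod 35)) = x(6) = 11.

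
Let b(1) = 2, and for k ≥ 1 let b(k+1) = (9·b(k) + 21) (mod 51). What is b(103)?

Computing terms: b(1) = 2; b(2) = 39; b(3) = 15; b(4) = 3; b(5) = 48; b(6) = 45; b(7) = 18; b(8) = 30; b(9) = 36; b(10) = 39.
Since b(10) = b(2) = 39, the sequence is eventually periodic: after a pre-period of length 1 it cycles with period 8.
For k ≥ 2, b(k) depends only on (k - 2) mod 8. (103 - 2) mod 8 = 5, so b(103) = b(7) = 18.

18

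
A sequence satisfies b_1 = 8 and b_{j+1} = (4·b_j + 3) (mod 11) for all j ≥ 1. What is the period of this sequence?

5

Listing terms: b_1 = 8,  b_2 = 2,  b_3 = 0,  b_4 = 3,  b_5 = 4,  b_6 = 8.
The sequence repeats with period 5.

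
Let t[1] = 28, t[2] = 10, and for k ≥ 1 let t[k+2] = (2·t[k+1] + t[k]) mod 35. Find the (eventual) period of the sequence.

Listing terms: t[1] = 28; t[2] = 10; t[3] = 13; t[4] = 1; t[5] = 15; t[6] = 31; t[7] = 7; t[8] = 10; t[9] = 27; t[10] = 29; t[11] = 15; t[12] = 24; t[13] = 28; t[14] = 10.
Since (t[13], t[14]) = (t[1], t[2]) = (28, 10) (two consecutive terms determine the rest), the sequence is periodic with period 12.

12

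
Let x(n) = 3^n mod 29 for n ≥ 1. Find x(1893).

We have x(1) = 3, x(2) = 9, x(3) = 27, x(4) = 23, x(5) = 11, x(6) = 4, x(7) = 12, x(8) = 7, x(9) = 21, x(10) = 5, x(11) = 15, x(12) = 16, x(13) = 19, x(14) = 28, x(15) = 26, x(16) = 20, x(17) = 2, x(18) = 6, x(19) = 18, x(20) = 25, x(21) = 17, x(22) = 22, x(23) = 8, x(24) = 24, x(25) = 14, x(26) = 13, x(27) = 10, x(28) = 1, x(29) = 3.
The sequence repeats with period 28.
(1893 - 1) mod 28 = 16, so x(1893) = x(17) = 2.

2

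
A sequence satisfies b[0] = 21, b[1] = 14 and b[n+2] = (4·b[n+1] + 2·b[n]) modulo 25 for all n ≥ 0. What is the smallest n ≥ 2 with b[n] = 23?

Computing terms: b[0] = 21,  b[1] = 14,  b[2] = 23,  b[3] = 20,  b[4] = 1,  b[5] = 19,  b[6] = 3,  b[7] = 0,  b[8] = 6,  b[9] = 24,  b[10] = 8,  b[11] = 5,  b[12] = 11,  b[13] = 4,  b[14] = 13,  b[15] = 10,  b[16] = 16,  b[17] = 9,  b[18] = 18,  b[19] = 15,  b[20] = 21,  b[21] = 14.
The sequence repeats with period 20.
The value 23 first appears (with n ≥ 2) at b[2].

2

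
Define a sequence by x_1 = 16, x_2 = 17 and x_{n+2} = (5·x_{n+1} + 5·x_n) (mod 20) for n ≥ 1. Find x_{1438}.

We have x_1 = 16,  x_2 = 17,  x_3 = 5,  x_4 = 10,  x_5 = 15,  x_6 = 5,  x_7 = 0,  x_8 = 5,  x_9 = 5,  x_{10} = 10.
Since (x_9, x_{10}) = (x_3, x_4) = (5, 10) (two consecutive terms determine the rest), the sequence is eventually periodic: after a pre-period of length 2 it cycles with period 6.
For n ≥ 3, x_n depends only on (n - 3) mod 6. (1438 - 3) mod 6 = 1, so x_{1438} = x_4 = 10.

10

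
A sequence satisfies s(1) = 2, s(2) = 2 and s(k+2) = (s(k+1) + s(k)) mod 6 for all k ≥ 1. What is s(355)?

4

Computing terms: s(1) = 2; s(2) = 2; s(3) = 4; s(4) = 0; s(5) = 4; s(6) = 4; s(7) = 2; s(8) = 0; s(9) = 2; s(10) = 2.
Since (s(9), s(10)) = (s(1), s(2)) = (2, 2) (two consecutive terms determine the rest), the sequence is periodic with period 8.
(355 - 1) mod 8 = 2, so s(355) = s(3) = 4.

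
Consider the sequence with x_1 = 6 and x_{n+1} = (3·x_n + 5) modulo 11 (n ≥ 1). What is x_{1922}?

1

Listing terms: x_1 = 6, x_2 = 1, x_3 = 8, x_4 = 7, x_5 = 4, x_6 = 6.
Since x_6 = x_1 = 6, the sequence is periodic with period 5.
So x_{1922} = x_{1 + ((1922-1) mod 5)} = x_2 = 1.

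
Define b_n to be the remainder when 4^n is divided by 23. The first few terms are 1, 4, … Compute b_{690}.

b_0 = 1,  b_1 = 4,  b_2 = 16,  b_3 = 18,  b_4 = 3,  b_5 = 12,  b_6 = 2,  b_7 = 8,  b_8 = 9,  b_9 = 13,  b_{10} = 6,  b_{11} = 1.
The sequence repeats with period 11.
So b_{690} = b_{0 + ((690-0) mod 11)} = b_8 = 9.

9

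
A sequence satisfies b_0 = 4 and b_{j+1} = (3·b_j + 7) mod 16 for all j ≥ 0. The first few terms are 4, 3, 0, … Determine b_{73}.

Computing terms: b_0 = 4, b_1 = 3, b_2 = 0, b_3 = 7, b_4 = 12, b_5 = 11, b_6 = 8, b_7 = 15, b_8 = 4.
The sequence repeats with period 8.
(73 - 0) mod 8 = 1, so b_{73} = b_1 = 3.

3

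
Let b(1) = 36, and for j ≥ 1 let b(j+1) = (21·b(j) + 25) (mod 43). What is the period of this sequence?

7

We have b(1) = 36, b(2) = 7, b(3) = 0, b(4) = 25, b(5) = 34, b(6) = 8, b(7) = 21, b(8) = 36.
The sequence repeats with period 7.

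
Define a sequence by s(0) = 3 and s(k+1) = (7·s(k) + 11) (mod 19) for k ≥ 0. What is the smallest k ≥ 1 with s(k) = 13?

1

Listing terms: s(0) = 3,  s(1) = 13,  s(2) = 7,  s(3) = 3.
Since s(3) = s(0) = 3, the sequence is periodic with period 3.
The value 13 first appears (with k ≥ 1) at s(1).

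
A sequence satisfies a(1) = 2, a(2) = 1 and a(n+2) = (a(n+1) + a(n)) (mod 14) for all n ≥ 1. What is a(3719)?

Computing terms: a(1) = 2,  a(2) = 1,  a(3) = 3,  a(4) = 4,  a(5) = 7,  a(6) = 11,  a(7) = 4,  a(8) = 1,  a(9) = 5,  a(10) = 6,  a(11) = 11,  a(12) = 3,  a(13) = 0,  a(14) = 3,  a(15) = 3,  a(16) = 6,  a(17) = 9,  a(18) = 1,  a(19) = 10,  a(20) = 11,  a(21) = 7,  a(22) = 4,  a(23) = 11,  a(24) = 1,  a(25) = 12,  a(26) = 13,  a(27) = 11,  a(28) = 10,  a(29) = 7,  a(30) = 3,  a(31) = 10,  a(32) = 13,  a(33) = 9,  a(34) = 8,  a(35) = 3,  a(36) = 11,  a(37) = 0,  a(38) = 11,  a(39) = 11,  a(40) = 8,  a(41) = 5,  a(42) = 13,  a(43) = 4,  a(44) = 3,  a(45) = 7,  a(46) = 10,  a(47) = 3,  a(48) = 13,  a(49) = 2,  a(50) = 1.
Since (a(49), a(50)) = (a(1), a(2)) = (2, 1) (two consecutive terms determine the rest), the sequence is periodic with period 48.
So a(3719) = a(1 + ((3719-1) mod 48)) = a(23) = 11.

11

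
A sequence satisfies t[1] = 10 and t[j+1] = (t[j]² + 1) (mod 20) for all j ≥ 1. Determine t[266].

t[1] = 10,  t[2] = 1,  t[3] = 2,  t[4] = 5,  t[5] = 6,  t[6] = 17,  t[7] = 10.
Since t[7] = t[1] = 10, the sequence is periodic with period 6.
(266 - 1) mod 6 = 1, so t[266] = t[2] = 1.

1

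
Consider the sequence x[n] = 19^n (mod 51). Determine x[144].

1

Listing terms: x[1] = 19; x[2] = 4; x[3] = 25; x[4] = 16; x[5] = 49; x[6] = 13; x[7] = 43; x[8] = 1; x[9] = 19.
The sequence repeats with period 8.
(144 - 1) mod 8 = 7, so x[144] = x[8] = 1.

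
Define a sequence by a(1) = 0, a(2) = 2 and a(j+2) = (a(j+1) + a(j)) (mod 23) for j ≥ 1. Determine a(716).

Computing terms: a(1) = 0; a(2) = 2; a(3) = 2; a(4) = 4; a(5) = 6; a(6) = 10; a(7) = 16; a(8) = 3; a(9) = 19; a(10) = 22; a(11) = 18; a(12) = 17; a(13) = 12; a(14) = 6; a(15) = 18; a(16) = 1; a(17) = 19; a(18) = 20; a(19) = 16; a(20) = 13; a(21) = 6; a(22) = 19; a(23) = 2; a(24) = 21; a(25) = 0; a(26) = 21; a(27) = 21; a(28) = 19; a(29) = 17; a(30) = 13; a(31) = 7; a(32) = 20; a(33) = 4; a(34) = 1; a(35) = 5; a(36) = 6; a(37) = 11; a(38) = 17; a(39) = 5; a(40) = 22; a(41) = 4; a(42) = 3; a(43) = 7; a(44) = 10; a(45) = 17; a(46) = 4; a(47) = 21; a(48) = 2; a(49) = 0; a(50) = 2.
The sequence repeats with period 48.
So a(716) = a(1 + ((716-1) mod 48)) = a(44) = 10.

10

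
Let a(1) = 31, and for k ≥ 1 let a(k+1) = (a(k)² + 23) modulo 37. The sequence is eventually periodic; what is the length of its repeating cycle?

9

a(1) = 31, a(2) = 22, a(3) = 26, a(4) = 33, a(5) = 2, a(6) = 27, a(7) = 12, a(8) = 19, a(9) = 14, a(10) = 34, a(11) = 32, a(12) = 11, a(13) = 33.
Since a(13) = a(4) = 33, the sequence is eventually periodic: after a pre-period of length 3 it cycles with period 9.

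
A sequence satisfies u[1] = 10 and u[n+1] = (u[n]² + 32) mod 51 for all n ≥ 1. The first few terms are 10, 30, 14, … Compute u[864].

48

u[1] = 10, u[2] = 30, u[3] = 14, u[4] = 24, u[5] = 47, u[6] = 48, u[7] = 41, u[8] = 30.
Since u[8] = u[2] = 30, the sequence is eventually periodic: after a pre-period of length 1 it cycles with period 6.
For n ≥ 2, u[n] depends only on (n - 2) mod 6. (864 - 2) mod 6 = 4, so u[864] = u[6] = 48.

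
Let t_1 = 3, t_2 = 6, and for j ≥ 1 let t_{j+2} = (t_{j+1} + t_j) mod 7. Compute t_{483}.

Listing terms: t_1 = 3, t_2 = 6, t_3 = 2, t_4 = 1, t_5 = 3, t_6 = 4, t_7 = 0, t_8 = 4, t_9 = 4, t_{10} = 1, t_{11} = 5, t_{12} = 6, t_{13} = 4, t_{14} = 3, t_{15} = 0, t_{16} = 3, t_{17} = 3, t_{18} = 6.
The sequence repeats with period 16.
So t_{483} = t_{1 + ((483-1) mod 16)} = t_3 = 2.

2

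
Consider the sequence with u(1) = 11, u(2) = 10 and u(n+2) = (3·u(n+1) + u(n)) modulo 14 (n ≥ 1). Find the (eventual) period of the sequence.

48

Computing terms: u(1) = 11, u(2) = 10, u(3) = 13, u(4) = 7, u(5) = 6, u(6) = 11, u(7) = 11, u(8) = 2, u(9) = 3, u(10) = 11, u(11) = 8, u(12) = 7, u(13) = 1, u(14) = 10, u(15) = 3, u(16) = 5, u(17) = 4, u(18) = 3, u(19) = 13, u(20) = 0, u(21) = 13, u(22) = 11, u(23) = 4, u(24) = 9, u(25) = 3, u(26) = 4, u(27) = 1, u(28) = 7, u(29) = 8, u(30) = 3, u(31) = 3, u(32) = 12, u(33) = 11, u(34) = 3, u(35) = 6, u(36) = 7, u(37) = 13, u(38) = 4, u(39) = 11, u(40) = 9, u(41) = 10, u(42) = 11, u(43) = 1, u(44) = 0, u(45) = 1, u(46) = 3, u(47) = 10, u(48) = 5, u(49) = 11, u(50) = 10.
The sequence repeats with period 48.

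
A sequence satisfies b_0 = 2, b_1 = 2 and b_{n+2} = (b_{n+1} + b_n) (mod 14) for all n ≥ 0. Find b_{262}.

12

We have b_0 = 2; b_1 = 2; b_2 = 4; b_3 = 6; b_4 = 10; b_5 = 2; b_6 = 12; b_7 = 0; b_8 = 12; b_9 = 12; b_{10} = 10; b_{11} = 8; b_{12} = 4; b_{13} = 12; b_{14} = 2; b_{15} = 0; b_{16} = 2; b_{17} = 2.
The sequence repeats with period 16.
(262 - 0) mod 16 = 6, so b_{262} = b_6 = 12.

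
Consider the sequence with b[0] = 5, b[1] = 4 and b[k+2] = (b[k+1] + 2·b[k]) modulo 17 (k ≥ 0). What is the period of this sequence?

Computing terms: b[0] = 5; b[1] = 4; b[2] = 14; b[3] = 5; b[4] = 16; b[5] = 9; b[6] = 7; b[7] = 8; b[8] = 5; b[9] = 4.
The sequence repeats with period 8.

8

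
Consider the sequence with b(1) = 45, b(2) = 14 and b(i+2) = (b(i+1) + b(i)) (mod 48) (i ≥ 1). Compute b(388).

We have b(1) = 45; b(2) = 14; b(3) = 11; b(4) = 25; b(5) = 36; b(6) = 13; b(7) = 1; b(8) = 14; b(9) = 15; b(10) = 29; b(11) = 44; b(12) = 25; b(13) = 21; b(14) = 46; b(15) = 19; b(16) = 17; b(17) = 36; b(18) = 5; b(19) = 41; b(20) = 46; b(21) = 39; b(22) = 37; b(23) = 28; b(24) = 17; b(25) = 45; b(26) = 14.
The sequence repeats with period 24.
(388 - 1) mod 24 = 3, so b(388) = b(4) = 25.

25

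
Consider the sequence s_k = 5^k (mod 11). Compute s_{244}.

s_1 = 5,  s_2 = 3,  s_3 = 4,  s_4 = 9,  s_5 = 1,  s_6 = 5.
The sequence repeats with period 5.
So s_{244} = s_{1 + ((244-1) mod 5)} = s_4 = 9.

9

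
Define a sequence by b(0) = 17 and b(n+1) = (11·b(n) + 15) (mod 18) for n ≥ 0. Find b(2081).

10

Listing terms: b(0) = 17, b(1) = 4, b(2) = 5, b(3) = 16, b(4) = 11, b(5) = 10, b(6) = 17.
Since b(6) = b(0) = 17, the sequence is periodic with period 6.
So b(2081) = b(0 + ((2081-0) mod 6)) = b(5) = 10.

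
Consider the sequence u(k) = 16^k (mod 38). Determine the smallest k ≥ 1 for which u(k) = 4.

We have u(0) = 1,  u(1) = 16,  u(2) = 28,  u(3) = 30,  u(4) = 24,  u(5) = 4,  u(6) = 26,  u(7) = 36,  u(8) = 6,  u(9) = 20,  u(10) = 16.
Since u(10) = u(1) = 16, the sequence is eventually periodic: after a pre-period of length 1 it cycles with period 9.
The value 4 first appears (with k ≥ 1) at u(5).

5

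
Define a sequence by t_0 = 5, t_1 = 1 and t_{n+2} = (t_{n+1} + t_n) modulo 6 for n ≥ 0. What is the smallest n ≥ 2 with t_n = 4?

11

t_0 = 5; t_1 = 1; t_2 = 0; t_3 = 1; t_4 = 1; t_5 = 2; t_6 = 3; t_7 = 5; t_8 = 2; t_9 = 1; t_{10} = 3; t_{11} = 4; t_{12} = 1; t_{13} = 5; t_{14} = 0; t_{15} = 5; t_{16} = 5; t_{17} = 4; t_{18} = 3; t_{19} = 1; t_{20} = 4; t_{21} = 5; t_{22} = 3; t_{23} = 2; t_{24} = 5; t_{25} = 1.
The sequence repeats with period 24.
The value 4 first appears (with n ≥ 2) at t_{11}.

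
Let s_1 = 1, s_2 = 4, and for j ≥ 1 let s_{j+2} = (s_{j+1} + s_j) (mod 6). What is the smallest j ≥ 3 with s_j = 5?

Listing terms: s_1 = 1,  s_2 = 4,  s_3 = 5,  s_4 = 3,  s_5 = 2,  s_6 = 5,  s_7 = 1,  s_8 = 0,  s_9 = 1,  s_{10} = 1,  s_{11} = 2,  s_{12} = 3,  s_{13} = 5,  s_{14} = 2,  s_{15} = 1,  s_{16} = 3,  s_{17} = 4,  s_{18} = 1,  s_{19} = 5,  s_{20} = 0,  s_{21} = 5,  s_{22} = 5,  s_{23} = 4,  s_{24} = 3,  s_{25} = 1,  s_{26} = 4.
Since (s_{25}, s_{26}) = (s_1, s_2) = (1, 4) (two consecutive terms determine the rest), the sequence is periodic with period 24.
The value 5 first appears (with j ≥ 3) at s_3.

3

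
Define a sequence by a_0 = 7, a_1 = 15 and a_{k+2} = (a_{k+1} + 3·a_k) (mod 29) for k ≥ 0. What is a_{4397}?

a_0 = 7; a_1 = 15; a_2 = 7; a_3 = 23; a_4 = 15; a_5 = 26; a_6 = 13; a_7 = 4; a_8 = 14; a_9 = 26; a_{10} = 10; a_{11} = 1; a_{12} = 2; a_{13} = 5; a_{14} = 11; a_{15} = 26; a_{16} = 1; a_{17} = 21; a_{18} = 24; a_{19} = 0; a_{20} = 14; a_{21} = 14; a_{22} = 27; a_{23} = 11; a_{24} = 5; a_{25} = 9; a_{26} = 24; a_{27} = 22; a_{28} = 7; a_{29} = 15.
Since (a_{28}, a_{29}) = (a_0, a_1) = (7, 15) (two consecutive terms determine the rest), the sequence is periodic with period 28.
So a_{4397} = a_{0 + ((4397-0) mod 28)} = a_1 = 15.

15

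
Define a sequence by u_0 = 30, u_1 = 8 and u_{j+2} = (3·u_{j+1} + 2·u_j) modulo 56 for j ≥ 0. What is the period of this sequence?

Computing terms: u_0 = 30, u_1 = 8, u_2 = 28, u_3 = 44, u_4 = 20, u_5 = 36, u_6 = 36, u_7 = 12, u_8 = 52, u_9 = 12, u_{10} = 28, u_{11} = 52, u_{12} = 44, u_{13} = 12, u_{14} = 12, u_{15} = 4, u_{16} = 36, u_{17} = 4, u_{18} = 28, u_{19} = 36, u_{20} = 52, u_{21} = 4, u_{22} = 4, u_{23} = 20, u_{24} = 12, u_{25} = 20, u_{26} = 28, u_{27} = 12, u_{28} = 36, u_{29} = 20, u_{30} = 20, u_{31} = 44, u_{32} = 4, u_{33} = 44, u_{34} = 28, u_{35} = 4, u_{36} = 12, u_{37} = 44, u_{38} = 44, u_{39} = 52, u_{40} = 20, u_{41} = 52, u_{42} = 28, u_{43} = 20, u_{44} = 4, u_{45} = 52, u_{46} = 52, u_{47} = 36, u_{48} = 44, u_{49} = 36, u_{50} = 28, u_{51} = 44.
Since (u_{50}, u_{51}) = (u_2, u_3) = (28, 44) (two consecutive terms determine the rest), the sequence is eventually periodic: after a pre-period of length 2 it cycles with period 48.

48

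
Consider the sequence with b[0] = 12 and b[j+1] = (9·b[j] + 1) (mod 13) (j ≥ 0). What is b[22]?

5

We have b[0] = 12,  b[1] = 5,  b[2] = 7,  b[3] = 12.
The sequence repeats with period 3.
(22 - 0) mod 3 = 1, so b[22] = b[1] = 5.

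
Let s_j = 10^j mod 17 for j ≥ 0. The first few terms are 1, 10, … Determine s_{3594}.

We have s_0 = 1; s_1 = 10; s_2 = 15; s_3 = 14; s_4 = 4; s_5 = 6; s_6 = 9; s_7 = 5; s_8 = 16; s_9 = 7; s_{10} = 2; s_{11} = 3; s_{12} = 13; s_{13} = 11; s_{14} = 8; s_{15} = 12; s_{16} = 1.
The sequence repeats with period 16.
So s_{3594} = s_{0 + ((3594-0) mod 16)} = s_{10} = 2.

2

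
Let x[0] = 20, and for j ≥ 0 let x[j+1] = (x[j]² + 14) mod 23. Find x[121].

0

Computing terms: x[0] = 20, x[1] = 0, x[2] = 14, x[3] = 3, x[4] = 0.
Since x[4] = x[1] = 0, the sequence is eventually periodic: after a pre-period of length 1 it cycles with period 3.
For j ≥ 1, x[j] depends only on (j - 1) mod 3. (121 - 1) mod 3 = 0, so x[121] = x[1] = 0.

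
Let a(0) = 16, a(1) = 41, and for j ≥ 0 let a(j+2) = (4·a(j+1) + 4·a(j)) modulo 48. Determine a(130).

0

Computing terms: a(0) = 16, a(1) = 41, a(2) = 36, a(3) = 20, a(4) = 32, a(5) = 16, a(6) = 0, a(7) = 16, a(8) = 16, a(9) = 32, a(10) = 0, a(11) = 32, a(12) = 32, a(13) = 16.
Since (a(12), a(13)) = (a(4), a(5)) = (32, 16) (two consecutive terms determine the rest), the sequence is eventually periodic: after a pre-period of length 4 it cycles with period 8.
For j ≥ 4, a(j) depends only on (j - 4) mod 8. (130 - 4) mod 8 = 6, so a(130) = a(10) = 0.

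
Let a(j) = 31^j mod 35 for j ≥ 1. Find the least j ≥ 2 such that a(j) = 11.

4

Listing terms: a(1) = 31,  a(2) = 16,  a(3) = 6,  a(4) = 11,  a(5) = 26,  a(6) = 1,  a(7) = 31.
The sequence repeats with period 6.
The value 11 first appears (with j ≥ 2) at a(4).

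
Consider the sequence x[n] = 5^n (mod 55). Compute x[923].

We have x[0] = 1,  x[1] = 5,  x[2] = 25,  x[3] = 15,  x[4] = 20,  x[5] = 45,  x[6] = 5.
Since x[6] = x[1] = 5, the sequence is eventually periodic: after a pre-period of length 1 it cycles with period 5.
For n ≥ 1, x[n] depends only on (n - 1) mod 5. (923 - 1) mod 5 = 2, so x[923] = x[3] = 15.

15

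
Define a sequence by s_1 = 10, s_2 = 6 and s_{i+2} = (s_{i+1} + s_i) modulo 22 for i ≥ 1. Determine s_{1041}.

10

Computing terms: s_1 = 10, s_2 = 6, s_3 = 16, s_4 = 0, s_5 = 16, s_6 = 16, s_7 = 10, s_8 = 4, s_9 = 14, s_{10} = 18, s_{11} = 10, s_{12} = 6.
Since (s_{11}, s_{12}) = (s_1, s_2) = (10, 6) (two consecutive terms determine the rest), the sequence is periodic with period 10.
(1041 - 1) mod 10 = 0, so s_{1041} = s_1 = 10.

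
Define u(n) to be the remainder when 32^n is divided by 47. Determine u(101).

Computing terms: u(1) = 32; u(2) = 37; u(3) = 9; u(4) = 6; u(5) = 4; u(6) = 34; u(7) = 7; u(8) = 36; u(9) = 24; u(10) = 16; u(11) = 42; u(12) = 28; u(13) = 3; u(14) = 2; u(15) = 17; u(16) = 27; u(17) = 18; u(18) = 12; u(19) = 8; u(20) = 21; u(21) = 14; u(22) = 25; u(23) = 1; u(24) = 32.
The sequence repeats with period 23.
(101 - 1) mod 23 = 8, so u(101) = u(9) = 24.

24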